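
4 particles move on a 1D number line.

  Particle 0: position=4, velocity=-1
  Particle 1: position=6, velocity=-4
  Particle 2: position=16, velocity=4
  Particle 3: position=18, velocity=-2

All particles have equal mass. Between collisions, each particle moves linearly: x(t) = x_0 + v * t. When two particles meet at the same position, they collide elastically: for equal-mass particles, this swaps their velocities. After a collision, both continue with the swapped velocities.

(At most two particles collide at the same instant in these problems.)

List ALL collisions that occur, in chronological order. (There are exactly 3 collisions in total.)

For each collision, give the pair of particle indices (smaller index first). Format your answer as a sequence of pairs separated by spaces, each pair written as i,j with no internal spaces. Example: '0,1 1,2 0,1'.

Answer: 2,3 0,1 1,2

Derivation:
Collision at t=1/3: particles 2 and 3 swap velocities; positions: p0=11/3 p1=14/3 p2=52/3 p3=52/3; velocities now: v0=-1 v1=-4 v2=-2 v3=4
Collision at t=2/3: particles 0 and 1 swap velocities; positions: p0=10/3 p1=10/3 p2=50/3 p3=56/3; velocities now: v0=-4 v1=-1 v2=-2 v3=4
Collision at t=14: particles 1 and 2 swap velocities; positions: p0=-50 p1=-10 p2=-10 p3=72; velocities now: v0=-4 v1=-2 v2=-1 v3=4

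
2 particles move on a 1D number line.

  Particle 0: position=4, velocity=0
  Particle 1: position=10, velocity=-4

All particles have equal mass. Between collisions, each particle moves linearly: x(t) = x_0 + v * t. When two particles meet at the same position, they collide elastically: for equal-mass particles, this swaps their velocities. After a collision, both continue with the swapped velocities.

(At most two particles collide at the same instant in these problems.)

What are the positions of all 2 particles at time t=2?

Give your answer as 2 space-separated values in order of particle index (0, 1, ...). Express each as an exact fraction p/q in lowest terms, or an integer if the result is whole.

Collision at t=3/2: particles 0 and 1 swap velocities; positions: p0=4 p1=4; velocities now: v0=-4 v1=0
Advance to t=2 (no further collisions before then); velocities: v0=-4 v1=0; positions = 2 4

Answer: 2 4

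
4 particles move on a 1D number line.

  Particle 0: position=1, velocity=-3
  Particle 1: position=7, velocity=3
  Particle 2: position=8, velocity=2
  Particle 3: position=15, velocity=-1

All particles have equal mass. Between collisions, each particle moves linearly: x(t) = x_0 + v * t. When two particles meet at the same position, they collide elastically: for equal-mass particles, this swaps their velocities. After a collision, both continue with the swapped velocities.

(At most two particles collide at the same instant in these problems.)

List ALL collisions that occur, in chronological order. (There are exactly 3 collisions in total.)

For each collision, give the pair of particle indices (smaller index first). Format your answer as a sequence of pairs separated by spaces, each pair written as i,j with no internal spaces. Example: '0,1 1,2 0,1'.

Answer: 1,2 2,3 1,2

Derivation:
Collision at t=1: particles 1 and 2 swap velocities; positions: p0=-2 p1=10 p2=10 p3=14; velocities now: v0=-3 v1=2 v2=3 v3=-1
Collision at t=2: particles 2 and 3 swap velocities; positions: p0=-5 p1=12 p2=13 p3=13; velocities now: v0=-3 v1=2 v2=-1 v3=3
Collision at t=7/3: particles 1 and 2 swap velocities; positions: p0=-6 p1=38/3 p2=38/3 p3=14; velocities now: v0=-3 v1=-1 v2=2 v3=3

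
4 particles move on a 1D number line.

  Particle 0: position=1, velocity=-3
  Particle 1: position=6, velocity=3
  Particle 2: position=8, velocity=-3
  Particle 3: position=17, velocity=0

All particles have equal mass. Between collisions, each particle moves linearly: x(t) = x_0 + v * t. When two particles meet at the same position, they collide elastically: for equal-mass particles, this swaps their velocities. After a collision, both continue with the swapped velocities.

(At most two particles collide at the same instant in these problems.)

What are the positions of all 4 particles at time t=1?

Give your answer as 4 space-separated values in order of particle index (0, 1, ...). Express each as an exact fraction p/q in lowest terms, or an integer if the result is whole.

Answer: -2 5 9 17

Derivation:
Collision at t=1/3: particles 1 and 2 swap velocities; positions: p0=0 p1=7 p2=7 p3=17; velocities now: v0=-3 v1=-3 v2=3 v3=0
Advance to t=1 (no further collisions before then); velocities: v0=-3 v1=-3 v2=3 v3=0; positions = -2 5 9 17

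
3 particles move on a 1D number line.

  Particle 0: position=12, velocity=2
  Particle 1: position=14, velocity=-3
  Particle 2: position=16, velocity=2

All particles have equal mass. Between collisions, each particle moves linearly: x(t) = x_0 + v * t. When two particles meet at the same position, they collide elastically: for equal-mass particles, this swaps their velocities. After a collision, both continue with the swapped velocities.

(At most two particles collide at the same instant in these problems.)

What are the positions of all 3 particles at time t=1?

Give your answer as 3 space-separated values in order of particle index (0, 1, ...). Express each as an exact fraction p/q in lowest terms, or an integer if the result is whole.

Answer: 11 14 18

Derivation:
Collision at t=2/5: particles 0 and 1 swap velocities; positions: p0=64/5 p1=64/5 p2=84/5; velocities now: v0=-3 v1=2 v2=2
Advance to t=1 (no further collisions before then); velocities: v0=-3 v1=2 v2=2; positions = 11 14 18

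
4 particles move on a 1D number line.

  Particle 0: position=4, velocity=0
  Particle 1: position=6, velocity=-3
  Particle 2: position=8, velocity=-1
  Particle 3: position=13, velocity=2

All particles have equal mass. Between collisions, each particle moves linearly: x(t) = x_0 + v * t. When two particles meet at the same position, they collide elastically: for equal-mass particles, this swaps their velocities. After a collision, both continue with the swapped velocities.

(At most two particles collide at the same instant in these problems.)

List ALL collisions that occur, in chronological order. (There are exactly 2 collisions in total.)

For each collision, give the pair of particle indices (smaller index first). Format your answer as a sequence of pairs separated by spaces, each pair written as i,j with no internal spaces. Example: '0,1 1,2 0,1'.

Answer: 0,1 1,2

Derivation:
Collision at t=2/3: particles 0 and 1 swap velocities; positions: p0=4 p1=4 p2=22/3 p3=43/3; velocities now: v0=-3 v1=0 v2=-1 v3=2
Collision at t=4: particles 1 and 2 swap velocities; positions: p0=-6 p1=4 p2=4 p3=21; velocities now: v0=-3 v1=-1 v2=0 v3=2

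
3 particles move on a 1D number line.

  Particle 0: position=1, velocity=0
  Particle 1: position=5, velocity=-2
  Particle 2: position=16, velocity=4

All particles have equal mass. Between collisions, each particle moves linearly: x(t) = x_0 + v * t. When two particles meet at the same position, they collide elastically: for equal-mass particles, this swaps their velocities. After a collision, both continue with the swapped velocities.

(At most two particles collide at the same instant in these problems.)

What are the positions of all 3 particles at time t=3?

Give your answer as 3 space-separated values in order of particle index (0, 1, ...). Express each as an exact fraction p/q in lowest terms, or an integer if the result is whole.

Answer: -1 1 28

Derivation:
Collision at t=2: particles 0 and 1 swap velocities; positions: p0=1 p1=1 p2=24; velocities now: v0=-2 v1=0 v2=4
Advance to t=3 (no further collisions before then); velocities: v0=-2 v1=0 v2=4; positions = -1 1 28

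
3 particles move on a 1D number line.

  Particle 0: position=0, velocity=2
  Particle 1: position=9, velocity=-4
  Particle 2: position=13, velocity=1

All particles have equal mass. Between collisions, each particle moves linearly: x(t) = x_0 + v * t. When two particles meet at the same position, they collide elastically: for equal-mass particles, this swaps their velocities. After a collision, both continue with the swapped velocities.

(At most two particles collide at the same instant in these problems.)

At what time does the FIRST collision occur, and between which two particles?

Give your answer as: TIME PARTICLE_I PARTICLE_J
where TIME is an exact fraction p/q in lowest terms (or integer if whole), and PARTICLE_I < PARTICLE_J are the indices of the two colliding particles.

Pair (0,1): pos 0,9 vel 2,-4 -> gap=9, closing at 6/unit, collide at t=3/2
Pair (1,2): pos 9,13 vel -4,1 -> not approaching (rel speed -5 <= 0)
Earliest collision: t=3/2 between 0 and 1

Answer: 3/2 0 1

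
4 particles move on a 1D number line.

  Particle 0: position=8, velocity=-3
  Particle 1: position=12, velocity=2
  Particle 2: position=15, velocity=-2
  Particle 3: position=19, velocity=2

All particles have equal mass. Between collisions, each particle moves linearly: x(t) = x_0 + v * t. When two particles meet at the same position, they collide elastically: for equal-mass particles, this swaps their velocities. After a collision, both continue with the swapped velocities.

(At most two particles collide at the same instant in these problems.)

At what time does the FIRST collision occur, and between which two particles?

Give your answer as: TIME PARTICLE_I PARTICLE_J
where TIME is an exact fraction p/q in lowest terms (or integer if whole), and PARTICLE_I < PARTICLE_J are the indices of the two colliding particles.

Pair (0,1): pos 8,12 vel -3,2 -> not approaching (rel speed -5 <= 0)
Pair (1,2): pos 12,15 vel 2,-2 -> gap=3, closing at 4/unit, collide at t=3/4
Pair (2,3): pos 15,19 vel -2,2 -> not approaching (rel speed -4 <= 0)
Earliest collision: t=3/4 between 1 and 2

Answer: 3/4 1 2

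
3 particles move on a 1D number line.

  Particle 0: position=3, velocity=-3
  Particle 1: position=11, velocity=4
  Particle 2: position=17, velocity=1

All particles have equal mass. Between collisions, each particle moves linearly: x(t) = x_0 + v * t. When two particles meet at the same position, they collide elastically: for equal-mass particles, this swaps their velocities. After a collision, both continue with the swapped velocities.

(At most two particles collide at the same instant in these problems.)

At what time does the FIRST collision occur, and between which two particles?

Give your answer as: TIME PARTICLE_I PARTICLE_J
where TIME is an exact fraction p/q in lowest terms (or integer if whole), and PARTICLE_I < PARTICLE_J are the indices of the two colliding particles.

Answer: 2 1 2

Derivation:
Pair (0,1): pos 3,11 vel -3,4 -> not approaching (rel speed -7 <= 0)
Pair (1,2): pos 11,17 vel 4,1 -> gap=6, closing at 3/unit, collide at t=2
Earliest collision: t=2 between 1 and 2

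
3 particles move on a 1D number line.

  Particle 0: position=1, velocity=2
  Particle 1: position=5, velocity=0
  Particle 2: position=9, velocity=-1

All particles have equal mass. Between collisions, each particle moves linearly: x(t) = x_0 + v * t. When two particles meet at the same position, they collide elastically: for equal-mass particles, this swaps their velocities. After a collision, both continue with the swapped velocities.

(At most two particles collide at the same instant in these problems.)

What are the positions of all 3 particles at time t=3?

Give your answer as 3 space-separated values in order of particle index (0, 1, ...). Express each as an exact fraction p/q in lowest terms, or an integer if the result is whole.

Collision at t=2: particles 0 and 1 swap velocities; positions: p0=5 p1=5 p2=7; velocities now: v0=0 v1=2 v2=-1
Collision at t=8/3: particles 1 and 2 swap velocities; positions: p0=5 p1=19/3 p2=19/3; velocities now: v0=0 v1=-1 v2=2
Advance to t=3 (no further collisions before then); velocities: v0=0 v1=-1 v2=2; positions = 5 6 7

Answer: 5 6 7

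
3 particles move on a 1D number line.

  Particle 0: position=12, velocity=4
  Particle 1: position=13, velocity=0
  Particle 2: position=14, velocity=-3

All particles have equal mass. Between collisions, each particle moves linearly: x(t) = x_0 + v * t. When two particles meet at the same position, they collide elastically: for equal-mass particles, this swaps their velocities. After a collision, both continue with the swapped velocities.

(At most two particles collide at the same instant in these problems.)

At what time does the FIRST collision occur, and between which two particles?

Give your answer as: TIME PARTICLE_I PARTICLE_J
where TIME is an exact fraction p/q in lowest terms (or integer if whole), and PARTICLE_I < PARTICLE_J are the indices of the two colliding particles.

Answer: 1/4 0 1

Derivation:
Pair (0,1): pos 12,13 vel 4,0 -> gap=1, closing at 4/unit, collide at t=1/4
Pair (1,2): pos 13,14 vel 0,-3 -> gap=1, closing at 3/unit, collide at t=1/3
Earliest collision: t=1/4 between 0 and 1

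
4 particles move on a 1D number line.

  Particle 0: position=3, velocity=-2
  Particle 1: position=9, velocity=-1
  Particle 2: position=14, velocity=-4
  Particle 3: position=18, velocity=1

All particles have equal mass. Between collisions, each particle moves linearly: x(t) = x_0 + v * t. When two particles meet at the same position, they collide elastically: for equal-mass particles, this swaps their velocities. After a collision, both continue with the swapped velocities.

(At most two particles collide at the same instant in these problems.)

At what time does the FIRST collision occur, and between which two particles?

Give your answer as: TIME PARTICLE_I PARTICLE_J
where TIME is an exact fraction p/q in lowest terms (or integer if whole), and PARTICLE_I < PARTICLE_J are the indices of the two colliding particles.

Answer: 5/3 1 2

Derivation:
Pair (0,1): pos 3,9 vel -2,-1 -> not approaching (rel speed -1 <= 0)
Pair (1,2): pos 9,14 vel -1,-4 -> gap=5, closing at 3/unit, collide at t=5/3
Pair (2,3): pos 14,18 vel -4,1 -> not approaching (rel speed -5 <= 0)
Earliest collision: t=5/3 between 1 and 2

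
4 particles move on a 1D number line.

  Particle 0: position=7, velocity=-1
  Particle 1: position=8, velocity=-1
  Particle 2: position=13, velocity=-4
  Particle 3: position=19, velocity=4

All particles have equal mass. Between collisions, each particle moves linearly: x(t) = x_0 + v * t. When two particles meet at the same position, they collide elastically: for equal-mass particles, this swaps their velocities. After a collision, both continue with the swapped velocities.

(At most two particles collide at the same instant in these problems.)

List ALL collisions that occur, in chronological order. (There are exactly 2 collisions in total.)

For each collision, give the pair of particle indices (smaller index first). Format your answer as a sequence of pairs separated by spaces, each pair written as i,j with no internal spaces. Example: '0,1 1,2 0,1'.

Answer: 1,2 0,1

Derivation:
Collision at t=5/3: particles 1 and 2 swap velocities; positions: p0=16/3 p1=19/3 p2=19/3 p3=77/3; velocities now: v0=-1 v1=-4 v2=-1 v3=4
Collision at t=2: particles 0 and 1 swap velocities; positions: p0=5 p1=5 p2=6 p3=27; velocities now: v0=-4 v1=-1 v2=-1 v3=4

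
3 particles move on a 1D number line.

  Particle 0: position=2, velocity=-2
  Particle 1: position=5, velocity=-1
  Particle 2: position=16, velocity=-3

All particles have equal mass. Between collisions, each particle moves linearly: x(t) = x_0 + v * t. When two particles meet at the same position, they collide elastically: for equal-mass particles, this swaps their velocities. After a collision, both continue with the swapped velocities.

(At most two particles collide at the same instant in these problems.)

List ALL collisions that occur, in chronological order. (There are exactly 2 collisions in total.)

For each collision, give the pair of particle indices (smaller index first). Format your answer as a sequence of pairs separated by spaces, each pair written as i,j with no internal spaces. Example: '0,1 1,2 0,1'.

Answer: 1,2 0,1

Derivation:
Collision at t=11/2: particles 1 and 2 swap velocities; positions: p0=-9 p1=-1/2 p2=-1/2; velocities now: v0=-2 v1=-3 v2=-1
Collision at t=14: particles 0 and 1 swap velocities; positions: p0=-26 p1=-26 p2=-9; velocities now: v0=-3 v1=-2 v2=-1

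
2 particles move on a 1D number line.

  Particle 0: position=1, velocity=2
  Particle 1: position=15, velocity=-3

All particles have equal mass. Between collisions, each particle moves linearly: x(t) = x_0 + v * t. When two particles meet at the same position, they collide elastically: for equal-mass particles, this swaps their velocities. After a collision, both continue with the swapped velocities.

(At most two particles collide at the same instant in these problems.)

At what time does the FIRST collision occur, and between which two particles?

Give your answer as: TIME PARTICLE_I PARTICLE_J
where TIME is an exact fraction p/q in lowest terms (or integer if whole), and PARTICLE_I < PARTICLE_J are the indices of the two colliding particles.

Answer: 14/5 0 1

Derivation:
Pair (0,1): pos 1,15 vel 2,-3 -> gap=14, closing at 5/unit, collide at t=14/5
Earliest collision: t=14/5 between 0 and 1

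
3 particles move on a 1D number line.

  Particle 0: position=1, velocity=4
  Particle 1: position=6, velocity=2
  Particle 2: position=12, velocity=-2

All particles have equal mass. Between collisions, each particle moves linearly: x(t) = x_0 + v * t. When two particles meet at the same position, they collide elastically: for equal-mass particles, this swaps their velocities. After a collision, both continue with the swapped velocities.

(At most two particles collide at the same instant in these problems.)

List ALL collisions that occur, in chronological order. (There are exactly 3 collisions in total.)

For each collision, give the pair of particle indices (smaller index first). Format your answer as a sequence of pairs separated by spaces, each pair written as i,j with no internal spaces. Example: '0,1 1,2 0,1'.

Collision at t=3/2: particles 1 and 2 swap velocities; positions: p0=7 p1=9 p2=9; velocities now: v0=4 v1=-2 v2=2
Collision at t=11/6: particles 0 and 1 swap velocities; positions: p0=25/3 p1=25/3 p2=29/3; velocities now: v0=-2 v1=4 v2=2
Collision at t=5/2: particles 1 and 2 swap velocities; positions: p0=7 p1=11 p2=11; velocities now: v0=-2 v1=2 v2=4

Answer: 1,2 0,1 1,2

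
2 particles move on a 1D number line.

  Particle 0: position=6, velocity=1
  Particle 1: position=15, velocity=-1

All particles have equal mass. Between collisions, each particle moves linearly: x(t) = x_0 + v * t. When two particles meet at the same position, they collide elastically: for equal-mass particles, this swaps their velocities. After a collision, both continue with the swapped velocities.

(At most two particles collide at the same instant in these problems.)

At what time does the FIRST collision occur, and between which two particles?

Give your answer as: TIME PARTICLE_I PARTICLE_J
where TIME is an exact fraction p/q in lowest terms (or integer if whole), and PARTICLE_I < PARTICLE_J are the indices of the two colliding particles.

Answer: 9/2 0 1

Derivation:
Pair (0,1): pos 6,15 vel 1,-1 -> gap=9, closing at 2/unit, collide at t=9/2
Earliest collision: t=9/2 between 0 and 1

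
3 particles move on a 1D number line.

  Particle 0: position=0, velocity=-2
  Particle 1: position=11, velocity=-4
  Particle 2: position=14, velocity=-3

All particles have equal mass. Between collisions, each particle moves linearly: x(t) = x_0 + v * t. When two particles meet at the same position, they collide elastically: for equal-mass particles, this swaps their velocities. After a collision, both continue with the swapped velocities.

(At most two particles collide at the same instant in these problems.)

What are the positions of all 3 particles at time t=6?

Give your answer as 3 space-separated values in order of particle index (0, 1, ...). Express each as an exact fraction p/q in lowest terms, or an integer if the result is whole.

Answer: -13 -12 -4

Derivation:
Collision at t=11/2: particles 0 and 1 swap velocities; positions: p0=-11 p1=-11 p2=-5/2; velocities now: v0=-4 v1=-2 v2=-3
Advance to t=6 (no further collisions before then); velocities: v0=-4 v1=-2 v2=-3; positions = -13 -12 -4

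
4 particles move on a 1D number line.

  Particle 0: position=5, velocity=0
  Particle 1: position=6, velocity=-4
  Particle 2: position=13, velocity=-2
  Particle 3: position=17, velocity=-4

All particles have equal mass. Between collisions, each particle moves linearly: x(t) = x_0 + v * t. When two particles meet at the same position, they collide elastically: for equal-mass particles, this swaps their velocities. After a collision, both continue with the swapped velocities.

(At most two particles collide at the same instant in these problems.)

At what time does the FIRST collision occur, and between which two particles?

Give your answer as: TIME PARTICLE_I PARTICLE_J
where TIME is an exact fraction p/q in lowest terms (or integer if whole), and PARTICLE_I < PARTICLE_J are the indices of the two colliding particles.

Pair (0,1): pos 5,6 vel 0,-4 -> gap=1, closing at 4/unit, collide at t=1/4
Pair (1,2): pos 6,13 vel -4,-2 -> not approaching (rel speed -2 <= 0)
Pair (2,3): pos 13,17 vel -2,-4 -> gap=4, closing at 2/unit, collide at t=2
Earliest collision: t=1/4 between 0 and 1

Answer: 1/4 0 1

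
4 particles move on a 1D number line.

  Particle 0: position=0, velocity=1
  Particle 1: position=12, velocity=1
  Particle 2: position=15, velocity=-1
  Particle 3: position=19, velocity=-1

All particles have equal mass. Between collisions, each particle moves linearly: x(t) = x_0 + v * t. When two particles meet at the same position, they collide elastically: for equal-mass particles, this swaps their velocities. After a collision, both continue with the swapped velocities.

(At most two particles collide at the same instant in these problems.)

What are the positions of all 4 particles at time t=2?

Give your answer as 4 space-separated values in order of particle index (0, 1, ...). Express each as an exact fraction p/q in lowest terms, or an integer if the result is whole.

Collision at t=3/2: particles 1 and 2 swap velocities; positions: p0=3/2 p1=27/2 p2=27/2 p3=35/2; velocities now: v0=1 v1=-1 v2=1 v3=-1
Advance to t=2 (no further collisions before then); velocities: v0=1 v1=-1 v2=1 v3=-1; positions = 2 13 14 17

Answer: 2 13 14 17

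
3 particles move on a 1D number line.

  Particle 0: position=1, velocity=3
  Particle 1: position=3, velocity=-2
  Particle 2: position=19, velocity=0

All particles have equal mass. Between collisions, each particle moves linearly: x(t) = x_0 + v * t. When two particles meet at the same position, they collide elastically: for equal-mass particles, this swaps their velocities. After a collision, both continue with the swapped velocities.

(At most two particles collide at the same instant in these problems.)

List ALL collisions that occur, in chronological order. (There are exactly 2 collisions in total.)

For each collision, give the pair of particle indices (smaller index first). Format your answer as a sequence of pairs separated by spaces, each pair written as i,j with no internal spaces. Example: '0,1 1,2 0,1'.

Answer: 0,1 1,2

Derivation:
Collision at t=2/5: particles 0 and 1 swap velocities; positions: p0=11/5 p1=11/5 p2=19; velocities now: v0=-2 v1=3 v2=0
Collision at t=6: particles 1 and 2 swap velocities; positions: p0=-9 p1=19 p2=19; velocities now: v0=-2 v1=0 v2=3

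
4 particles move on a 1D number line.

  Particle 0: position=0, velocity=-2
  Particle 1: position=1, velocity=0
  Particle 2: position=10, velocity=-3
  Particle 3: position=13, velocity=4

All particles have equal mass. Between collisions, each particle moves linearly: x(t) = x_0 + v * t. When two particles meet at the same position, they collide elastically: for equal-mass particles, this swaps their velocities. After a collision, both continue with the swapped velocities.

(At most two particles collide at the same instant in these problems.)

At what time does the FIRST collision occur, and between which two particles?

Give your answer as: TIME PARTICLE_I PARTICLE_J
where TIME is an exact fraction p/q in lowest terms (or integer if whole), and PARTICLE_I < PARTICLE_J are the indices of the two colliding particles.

Answer: 3 1 2

Derivation:
Pair (0,1): pos 0,1 vel -2,0 -> not approaching (rel speed -2 <= 0)
Pair (1,2): pos 1,10 vel 0,-3 -> gap=9, closing at 3/unit, collide at t=3
Pair (2,3): pos 10,13 vel -3,4 -> not approaching (rel speed -7 <= 0)
Earliest collision: t=3 between 1 and 2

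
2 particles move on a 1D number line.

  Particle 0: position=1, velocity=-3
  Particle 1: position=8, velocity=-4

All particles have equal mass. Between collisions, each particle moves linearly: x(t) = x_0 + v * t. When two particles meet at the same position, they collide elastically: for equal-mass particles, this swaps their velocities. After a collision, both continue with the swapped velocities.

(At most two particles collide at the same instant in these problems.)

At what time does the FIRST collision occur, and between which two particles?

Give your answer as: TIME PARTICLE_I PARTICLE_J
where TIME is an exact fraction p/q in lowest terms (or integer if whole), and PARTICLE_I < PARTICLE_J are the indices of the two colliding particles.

Answer: 7 0 1

Derivation:
Pair (0,1): pos 1,8 vel -3,-4 -> gap=7, closing at 1/unit, collide at t=7
Earliest collision: t=7 between 0 and 1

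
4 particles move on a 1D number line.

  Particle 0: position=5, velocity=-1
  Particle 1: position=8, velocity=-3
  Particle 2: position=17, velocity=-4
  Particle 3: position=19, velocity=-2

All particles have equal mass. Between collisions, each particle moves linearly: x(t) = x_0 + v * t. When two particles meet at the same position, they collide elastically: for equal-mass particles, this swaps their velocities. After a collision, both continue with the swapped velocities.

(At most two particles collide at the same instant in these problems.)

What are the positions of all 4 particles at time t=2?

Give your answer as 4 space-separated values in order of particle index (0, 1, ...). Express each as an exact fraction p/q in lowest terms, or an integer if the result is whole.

Collision at t=3/2: particles 0 and 1 swap velocities; positions: p0=7/2 p1=7/2 p2=11 p3=16; velocities now: v0=-3 v1=-1 v2=-4 v3=-2
Advance to t=2 (no further collisions before then); velocities: v0=-3 v1=-1 v2=-4 v3=-2; positions = 2 3 9 15

Answer: 2 3 9 15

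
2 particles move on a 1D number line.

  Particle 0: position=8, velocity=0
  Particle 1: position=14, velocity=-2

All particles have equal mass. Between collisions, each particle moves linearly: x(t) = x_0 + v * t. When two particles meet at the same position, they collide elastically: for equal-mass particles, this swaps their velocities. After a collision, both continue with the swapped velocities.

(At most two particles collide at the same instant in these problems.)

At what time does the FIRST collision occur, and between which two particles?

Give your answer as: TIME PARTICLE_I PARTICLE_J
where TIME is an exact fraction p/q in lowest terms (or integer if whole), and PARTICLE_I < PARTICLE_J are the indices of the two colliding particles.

Pair (0,1): pos 8,14 vel 0,-2 -> gap=6, closing at 2/unit, collide at t=3
Earliest collision: t=3 between 0 and 1

Answer: 3 0 1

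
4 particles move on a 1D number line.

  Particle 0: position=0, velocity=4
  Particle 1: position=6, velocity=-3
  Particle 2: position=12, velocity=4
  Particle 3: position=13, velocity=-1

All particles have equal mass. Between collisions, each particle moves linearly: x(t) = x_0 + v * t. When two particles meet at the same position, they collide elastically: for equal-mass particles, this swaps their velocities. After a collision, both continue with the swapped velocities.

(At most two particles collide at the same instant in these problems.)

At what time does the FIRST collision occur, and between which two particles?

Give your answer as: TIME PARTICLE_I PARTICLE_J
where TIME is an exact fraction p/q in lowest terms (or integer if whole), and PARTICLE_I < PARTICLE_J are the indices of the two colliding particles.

Answer: 1/5 2 3

Derivation:
Pair (0,1): pos 0,6 vel 4,-3 -> gap=6, closing at 7/unit, collide at t=6/7
Pair (1,2): pos 6,12 vel -3,4 -> not approaching (rel speed -7 <= 0)
Pair (2,3): pos 12,13 vel 4,-1 -> gap=1, closing at 5/unit, collide at t=1/5
Earliest collision: t=1/5 between 2 and 3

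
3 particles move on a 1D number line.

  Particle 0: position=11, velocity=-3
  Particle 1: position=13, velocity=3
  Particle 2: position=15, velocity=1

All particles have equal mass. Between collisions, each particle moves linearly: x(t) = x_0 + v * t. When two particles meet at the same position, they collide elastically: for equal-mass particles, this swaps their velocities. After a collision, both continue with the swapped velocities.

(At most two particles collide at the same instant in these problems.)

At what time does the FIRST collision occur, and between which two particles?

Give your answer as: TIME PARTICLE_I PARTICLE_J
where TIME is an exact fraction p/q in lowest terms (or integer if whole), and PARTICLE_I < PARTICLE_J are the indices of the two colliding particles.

Pair (0,1): pos 11,13 vel -3,3 -> not approaching (rel speed -6 <= 0)
Pair (1,2): pos 13,15 vel 3,1 -> gap=2, closing at 2/unit, collide at t=1
Earliest collision: t=1 between 1 and 2

Answer: 1 1 2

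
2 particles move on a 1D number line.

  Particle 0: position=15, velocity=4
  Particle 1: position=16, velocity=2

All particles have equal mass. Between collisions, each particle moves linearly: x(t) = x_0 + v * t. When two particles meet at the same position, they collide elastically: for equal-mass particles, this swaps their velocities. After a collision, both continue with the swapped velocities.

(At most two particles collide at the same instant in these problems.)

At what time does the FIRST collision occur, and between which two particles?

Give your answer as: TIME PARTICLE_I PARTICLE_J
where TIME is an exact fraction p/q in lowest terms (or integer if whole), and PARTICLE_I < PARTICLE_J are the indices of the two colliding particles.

Pair (0,1): pos 15,16 vel 4,2 -> gap=1, closing at 2/unit, collide at t=1/2
Earliest collision: t=1/2 between 0 and 1

Answer: 1/2 0 1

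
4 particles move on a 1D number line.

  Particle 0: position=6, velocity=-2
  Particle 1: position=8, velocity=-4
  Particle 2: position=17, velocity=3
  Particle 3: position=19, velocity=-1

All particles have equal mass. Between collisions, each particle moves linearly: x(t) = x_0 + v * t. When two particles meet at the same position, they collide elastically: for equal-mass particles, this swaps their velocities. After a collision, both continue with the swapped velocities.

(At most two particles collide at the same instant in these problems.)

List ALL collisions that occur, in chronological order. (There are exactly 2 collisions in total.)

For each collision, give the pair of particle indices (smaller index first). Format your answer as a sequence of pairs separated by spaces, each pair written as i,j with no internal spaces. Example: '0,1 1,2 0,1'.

Answer: 2,3 0,1

Derivation:
Collision at t=1/2: particles 2 and 3 swap velocities; positions: p0=5 p1=6 p2=37/2 p3=37/2; velocities now: v0=-2 v1=-4 v2=-1 v3=3
Collision at t=1: particles 0 and 1 swap velocities; positions: p0=4 p1=4 p2=18 p3=20; velocities now: v0=-4 v1=-2 v2=-1 v3=3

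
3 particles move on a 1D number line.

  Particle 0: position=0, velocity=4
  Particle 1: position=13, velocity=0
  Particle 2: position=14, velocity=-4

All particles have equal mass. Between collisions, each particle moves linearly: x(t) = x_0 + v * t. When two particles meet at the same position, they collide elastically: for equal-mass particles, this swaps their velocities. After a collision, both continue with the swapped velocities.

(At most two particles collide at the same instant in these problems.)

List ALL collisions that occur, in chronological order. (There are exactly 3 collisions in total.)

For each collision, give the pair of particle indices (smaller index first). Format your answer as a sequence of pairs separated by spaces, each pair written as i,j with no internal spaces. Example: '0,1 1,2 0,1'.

Answer: 1,2 0,1 1,2

Derivation:
Collision at t=1/4: particles 1 and 2 swap velocities; positions: p0=1 p1=13 p2=13; velocities now: v0=4 v1=-4 v2=0
Collision at t=7/4: particles 0 and 1 swap velocities; positions: p0=7 p1=7 p2=13; velocities now: v0=-4 v1=4 v2=0
Collision at t=13/4: particles 1 and 2 swap velocities; positions: p0=1 p1=13 p2=13; velocities now: v0=-4 v1=0 v2=4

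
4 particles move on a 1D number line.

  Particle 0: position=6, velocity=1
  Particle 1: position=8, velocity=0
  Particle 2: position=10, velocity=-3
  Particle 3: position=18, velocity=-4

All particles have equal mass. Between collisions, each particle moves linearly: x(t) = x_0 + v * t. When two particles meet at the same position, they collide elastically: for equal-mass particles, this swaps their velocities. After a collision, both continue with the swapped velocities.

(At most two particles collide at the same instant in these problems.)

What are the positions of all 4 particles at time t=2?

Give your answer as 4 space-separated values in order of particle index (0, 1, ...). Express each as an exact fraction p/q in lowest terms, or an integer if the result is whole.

Collision at t=2/3: particles 1 and 2 swap velocities; positions: p0=20/3 p1=8 p2=8 p3=46/3; velocities now: v0=1 v1=-3 v2=0 v3=-4
Collision at t=1: particles 0 and 1 swap velocities; positions: p0=7 p1=7 p2=8 p3=14; velocities now: v0=-3 v1=1 v2=0 v3=-4
Collision at t=2: particles 1 and 2 swap velocities; positions: p0=4 p1=8 p2=8 p3=10; velocities now: v0=-3 v1=0 v2=1 v3=-4
Advance to t=2 (no further collisions before then); velocities: v0=-3 v1=0 v2=1 v3=-4; positions = 4 8 8 10

Answer: 4 8 8 10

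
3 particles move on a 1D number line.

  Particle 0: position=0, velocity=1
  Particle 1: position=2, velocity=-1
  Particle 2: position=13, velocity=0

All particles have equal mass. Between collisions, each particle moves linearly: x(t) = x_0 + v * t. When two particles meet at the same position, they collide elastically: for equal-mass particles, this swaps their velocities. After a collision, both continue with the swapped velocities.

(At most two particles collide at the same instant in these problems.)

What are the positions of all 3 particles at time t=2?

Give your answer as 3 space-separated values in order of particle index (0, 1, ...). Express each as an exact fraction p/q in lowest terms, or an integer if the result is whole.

Answer: 0 2 13

Derivation:
Collision at t=1: particles 0 and 1 swap velocities; positions: p0=1 p1=1 p2=13; velocities now: v0=-1 v1=1 v2=0
Advance to t=2 (no further collisions before then); velocities: v0=-1 v1=1 v2=0; positions = 0 2 13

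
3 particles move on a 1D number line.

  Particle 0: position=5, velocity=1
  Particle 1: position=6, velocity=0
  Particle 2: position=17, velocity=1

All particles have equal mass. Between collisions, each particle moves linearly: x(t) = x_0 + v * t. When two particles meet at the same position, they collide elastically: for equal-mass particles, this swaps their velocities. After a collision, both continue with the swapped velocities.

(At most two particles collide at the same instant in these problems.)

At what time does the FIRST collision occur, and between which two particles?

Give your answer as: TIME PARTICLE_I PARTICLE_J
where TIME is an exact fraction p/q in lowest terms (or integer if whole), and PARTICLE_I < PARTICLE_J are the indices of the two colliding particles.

Answer: 1 0 1

Derivation:
Pair (0,1): pos 5,6 vel 1,0 -> gap=1, closing at 1/unit, collide at t=1
Pair (1,2): pos 6,17 vel 0,1 -> not approaching (rel speed -1 <= 0)
Earliest collision: t=1 between 0 and 1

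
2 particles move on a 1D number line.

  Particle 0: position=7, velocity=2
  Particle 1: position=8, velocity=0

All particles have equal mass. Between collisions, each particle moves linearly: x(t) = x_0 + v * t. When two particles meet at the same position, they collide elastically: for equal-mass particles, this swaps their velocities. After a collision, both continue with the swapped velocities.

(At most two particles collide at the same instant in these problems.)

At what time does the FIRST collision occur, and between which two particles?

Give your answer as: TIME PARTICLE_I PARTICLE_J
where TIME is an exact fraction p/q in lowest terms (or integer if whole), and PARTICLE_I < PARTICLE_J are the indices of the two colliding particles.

Pair (0,1): pos 7,8 vel 2,0 -> gap=1, closing at 2/unit, collide at t=1/2
Earliest collision: t=1/2 between 0 and 1

Answer: 1/2 0 1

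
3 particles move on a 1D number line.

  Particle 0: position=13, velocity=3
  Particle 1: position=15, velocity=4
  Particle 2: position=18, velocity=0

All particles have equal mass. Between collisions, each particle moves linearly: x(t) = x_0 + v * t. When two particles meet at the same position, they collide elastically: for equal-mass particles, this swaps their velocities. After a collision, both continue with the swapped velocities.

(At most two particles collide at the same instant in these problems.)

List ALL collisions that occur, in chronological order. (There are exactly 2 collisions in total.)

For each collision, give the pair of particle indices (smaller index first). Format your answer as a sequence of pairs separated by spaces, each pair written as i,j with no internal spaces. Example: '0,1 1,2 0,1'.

Collision at t=3/4: particles 1 and 2 swap velocities; positions: p0=61/4 p1=18 p2=18; velocities now: v0=3 v1=0 v2=4
Collision at t=5/3: particles 0 and 1 swap velocities; positions: p0=18 p1=18 p2=65/3; velocities now: v0=0 v1=3 v2=4

Answer: 1,2 0,1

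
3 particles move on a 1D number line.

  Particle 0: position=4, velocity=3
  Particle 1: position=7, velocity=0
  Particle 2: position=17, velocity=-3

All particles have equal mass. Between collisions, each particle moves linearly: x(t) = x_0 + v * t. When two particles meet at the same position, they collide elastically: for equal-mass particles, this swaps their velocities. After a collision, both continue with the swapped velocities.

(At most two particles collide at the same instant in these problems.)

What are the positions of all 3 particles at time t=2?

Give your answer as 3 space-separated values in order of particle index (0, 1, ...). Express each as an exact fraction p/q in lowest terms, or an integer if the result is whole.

Answer: 7 10 11

Derivation:
Collision at t=1: particles 0 and 1 swap velocities; positions: p0=7 p1=7 p2=14; velocities now: v0=0 v1=3 v2=-3
Advance to t=2 (no further collisions before then); velocities: v0=0 v1=3 v2=-3; positions = 7 10 11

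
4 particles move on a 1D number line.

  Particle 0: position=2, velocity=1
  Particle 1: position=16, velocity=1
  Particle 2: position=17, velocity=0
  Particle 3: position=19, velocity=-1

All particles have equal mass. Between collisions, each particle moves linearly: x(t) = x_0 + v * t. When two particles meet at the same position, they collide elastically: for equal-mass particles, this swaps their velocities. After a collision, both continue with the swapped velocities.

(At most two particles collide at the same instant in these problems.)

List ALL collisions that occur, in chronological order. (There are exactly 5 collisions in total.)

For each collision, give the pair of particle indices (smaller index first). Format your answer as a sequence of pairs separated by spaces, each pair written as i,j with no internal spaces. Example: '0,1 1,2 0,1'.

Collision at t=1: particles 1 and 2 swap velocities; positions: p0=3 p1=17 p2=17 p3=18; velocities now: v0=1 v1=0 v2=1 v3=-1
Collision at t=3/2: particles 2 and 3 swap velocities; positions: p0=7/2 p1=17 p2=35/2 p3=35/2; velocities now: v0=1 v1=0 v2=-1 v3=1
Collision at t=2: particles 1 and 2 swap velocities; positions: p0=4 p1=17 p2=17 p3=18; velocities now: v0=1 v1=-1 v2=0 v3=1
Collision at t=17/2: particles 0 and 1 swap velocities; positions: p0=21/2 p1=21/2 p2=17 p3=49/2; velocities now: v0=-1 v1=1 v2=0 v3=1
Collision at t=15: particles 1 and 2 swap velocities; positions: p0=4 p1=17 p2=17 p3=31; velocities now: v0=-1 v1=0 v2=1 v3=1

Answer: 1,2 2,3 1,2 0,1 1,2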